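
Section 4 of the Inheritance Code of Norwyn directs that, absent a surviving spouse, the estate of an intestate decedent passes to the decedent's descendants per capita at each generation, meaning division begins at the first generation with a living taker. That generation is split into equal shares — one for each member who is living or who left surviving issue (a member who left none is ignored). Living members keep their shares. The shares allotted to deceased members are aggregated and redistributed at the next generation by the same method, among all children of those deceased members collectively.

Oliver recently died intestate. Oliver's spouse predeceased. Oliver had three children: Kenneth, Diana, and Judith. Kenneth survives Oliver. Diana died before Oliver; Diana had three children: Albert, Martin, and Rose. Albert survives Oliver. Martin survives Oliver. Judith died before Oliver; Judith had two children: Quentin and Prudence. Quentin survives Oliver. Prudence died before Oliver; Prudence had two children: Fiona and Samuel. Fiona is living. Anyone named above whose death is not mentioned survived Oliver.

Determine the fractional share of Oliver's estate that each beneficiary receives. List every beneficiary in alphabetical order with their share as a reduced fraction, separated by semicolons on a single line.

Albert 2/15; Fiona 1/15; Kenneth 1/3; Martin 2/15; Quentin 2/15; Rose 2/15; Samuel 1/15

There is no surviving spouse, so the entire estate passes to Oliver's descendants per capita at each generation.
At generation 1 (Kenneth, Diana, Judith) there are 3 shares of (1)/3 = 1/3 each.
Living: Kenneth — each takes 1/3.
Deceased: Diana and Judith. Their combined 2/3 is pooled and carried to generation 2.
At generation 2 (Albert, Martin, Rose, Quentin, Prudence) there are 5 shares of (2/3)/5 = 2/15 each.
Living: Albert, Martin, Rose, and Quentin — each takes 2/15.
Deceased: Prudence. That 2/15 share is carried to generation 3.
At generation 3 (Fiona, Samuel) there are 2 shares of (2/15)/2 = 1/15 each.
Living: Fiona and Samuel — each takes 1/15.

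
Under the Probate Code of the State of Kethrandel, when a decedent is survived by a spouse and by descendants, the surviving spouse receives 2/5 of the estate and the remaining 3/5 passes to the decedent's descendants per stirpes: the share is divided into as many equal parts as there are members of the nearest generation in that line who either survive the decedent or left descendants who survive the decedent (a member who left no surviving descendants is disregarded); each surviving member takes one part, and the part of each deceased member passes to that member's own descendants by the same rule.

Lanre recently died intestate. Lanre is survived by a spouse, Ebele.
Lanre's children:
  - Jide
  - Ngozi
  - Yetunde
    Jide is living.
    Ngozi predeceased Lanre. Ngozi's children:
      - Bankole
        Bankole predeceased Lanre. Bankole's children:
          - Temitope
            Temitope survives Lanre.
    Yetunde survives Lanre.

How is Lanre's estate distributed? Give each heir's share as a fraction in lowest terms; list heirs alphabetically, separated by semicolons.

Ebele, as surviving spouse, takes 2/5.
The remaining 3/5 passes to Lanre's descendants per stirpes.
The 3/5 is divided into 3 equal shares of 1/5 among Jide, Ngozi, Yetunde.
Jide is living and takes 1/5.
Ngozi predeceased; the 1/5 allotted to Ngozi's branch passes to Ngozi's issue by representation.
Bankole's line is the sole branch at this level, so the full 1/5 passes to Bankole's issue by representation.
Temitope is the sole taker at this level and receives the full 1/5.
Yetunde is living and takes 1/5.

Ebele 2/5; Jide 1/5; Temitope 1/5; Yetunde 1/5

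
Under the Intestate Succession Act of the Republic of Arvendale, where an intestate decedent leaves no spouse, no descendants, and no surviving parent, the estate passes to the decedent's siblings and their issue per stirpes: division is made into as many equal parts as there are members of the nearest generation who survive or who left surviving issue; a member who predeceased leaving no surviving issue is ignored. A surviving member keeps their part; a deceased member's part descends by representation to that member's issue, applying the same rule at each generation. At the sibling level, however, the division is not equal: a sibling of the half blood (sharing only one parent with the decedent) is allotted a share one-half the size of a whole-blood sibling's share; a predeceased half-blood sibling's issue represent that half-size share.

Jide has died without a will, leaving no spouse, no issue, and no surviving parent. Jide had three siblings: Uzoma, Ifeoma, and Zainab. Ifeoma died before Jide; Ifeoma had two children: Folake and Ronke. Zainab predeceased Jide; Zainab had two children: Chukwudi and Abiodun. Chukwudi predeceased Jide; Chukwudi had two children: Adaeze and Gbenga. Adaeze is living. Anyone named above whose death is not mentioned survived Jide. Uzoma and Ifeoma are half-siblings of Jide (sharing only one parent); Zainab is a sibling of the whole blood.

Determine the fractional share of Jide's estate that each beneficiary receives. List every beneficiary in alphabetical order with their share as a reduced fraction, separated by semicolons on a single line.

Abiodun 1/4; Adaeze 1/8; Folake 1/8; Gbenga 1/8; Ronke 1/8; Uzoma 1/4

No spouse, descendants, or parent survives, so the estate passes to Jide's siblings per stirpes.
Half-blood siblings count for one-half the weight of whole-blood siblings at the initial division.
Dividing 1 in proportion to weights (total weight 2): Uzoma (weight 1/2) → 1/4; Ifeoma (weight 1/2) → 1/4; Zainab (weight 1) → 1/2.
Uzoma is living and takes 1/4.
Ifeoma predeceased; the 1/4 allotted to Ifeoma's branch passes to Ifeoma's issue by representation.
The 1/4 is divided into 2 equal shares of 1/8 among Folake, Ronke.
Folake is living and takes 1/8.
Ronke is living and takes 1/8.
Zainab predeceased; the 1/2 allotted to Zainab's branch passes to Zainab's issue by representation.
The 1/2 is divided into 2 equal shares of 1/4 among Chukwudi, Abiodun.
Chukwudi predeceased; the 1/4 allotted to Chukwudi's branch passes to Chukwudi's issue by representation.
The 1/4 is divided into 2 equal shares of 1/8 among Adaeze, Gbenga.
Adaeze is living and takes 1/8.
Gbenga is living and takes 1/8.
Abiodun is living and takes 1/4.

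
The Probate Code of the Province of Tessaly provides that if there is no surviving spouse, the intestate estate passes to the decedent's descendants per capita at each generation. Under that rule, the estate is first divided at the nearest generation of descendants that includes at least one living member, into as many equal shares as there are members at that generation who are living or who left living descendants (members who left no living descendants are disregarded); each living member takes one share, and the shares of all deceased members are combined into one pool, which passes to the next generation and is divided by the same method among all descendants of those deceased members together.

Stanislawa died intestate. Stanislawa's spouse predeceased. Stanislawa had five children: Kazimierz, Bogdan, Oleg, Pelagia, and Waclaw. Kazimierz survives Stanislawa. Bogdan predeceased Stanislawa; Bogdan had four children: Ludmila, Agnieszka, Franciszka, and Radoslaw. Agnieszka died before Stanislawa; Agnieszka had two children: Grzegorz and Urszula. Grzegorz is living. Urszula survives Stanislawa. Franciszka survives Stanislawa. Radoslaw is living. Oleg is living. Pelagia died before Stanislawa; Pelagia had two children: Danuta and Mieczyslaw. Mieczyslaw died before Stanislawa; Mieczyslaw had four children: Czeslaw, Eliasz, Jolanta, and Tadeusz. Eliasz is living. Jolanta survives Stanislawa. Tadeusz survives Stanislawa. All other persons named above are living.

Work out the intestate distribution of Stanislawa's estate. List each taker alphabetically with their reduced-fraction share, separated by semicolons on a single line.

Czeslaw 1/45; Danuta 1/15; Eliasz 1/45; Franciszka 1/15; Grzegorz 1/45; Jolanta 1/45; Kazimierz 1/5; Ludmila 1/15; Oleg 1/5; Radoslaw 1/15; Tadeusz 1/45; Urszula 1/45; Waclaw 1/5

There is no surviving spouse, so the entire estate passes to Stanislawa's descendants per capita at each generation.
At generation 1 (Kazimierz, Bogdan, Oleg, Pelagia, Waclaw) there are 5 shares of (1)/5 = 1/5 each.
Living: Kazimierz, Oleg, and Waclaw — each takes 1/5.
Deceased: Bogdan and Pelagia. Their combined 2/5 is pooled and carried to generation 2.
At generation 2 (Ludmila, Agnieszka, Franciszka, Radoslaw, Danuta, Mieczyslaw) there are 6 shares of (2/5)/6 = 1/15 each.
Living: Ludmila, Franciszka, Radoslaw, and Danuta — each takes 1/15.
Deceased: Agnieszka and Mieczyslaw. Their combined 2/15 is pooled and carried to generation 3.
At generation 3 (Grzegorz, Urszula, Czeslaw, Eliasz, Jolanta, Tadeusz) there are 6 shares of (2/15)/6 = 1/45 each.
Living: Grzegorz, Urszula, Czeslaw, Eliasz, Jolanta, and Tadeusz — each takes 1/45.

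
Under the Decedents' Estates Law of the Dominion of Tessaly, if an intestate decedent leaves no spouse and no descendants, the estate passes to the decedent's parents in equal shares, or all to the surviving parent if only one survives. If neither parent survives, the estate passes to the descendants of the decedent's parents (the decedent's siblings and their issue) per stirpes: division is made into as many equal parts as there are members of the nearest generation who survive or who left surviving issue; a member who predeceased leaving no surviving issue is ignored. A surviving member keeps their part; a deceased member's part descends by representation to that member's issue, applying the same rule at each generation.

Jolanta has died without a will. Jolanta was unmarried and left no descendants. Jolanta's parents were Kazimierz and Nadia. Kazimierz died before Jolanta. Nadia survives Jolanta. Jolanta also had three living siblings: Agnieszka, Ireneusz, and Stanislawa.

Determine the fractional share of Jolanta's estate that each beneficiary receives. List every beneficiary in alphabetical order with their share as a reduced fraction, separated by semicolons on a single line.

Only one parent, Nadia, survives, so Nadia takes the entire estate. The siblings take nothing because a surviving parent has priority.

Nadia 1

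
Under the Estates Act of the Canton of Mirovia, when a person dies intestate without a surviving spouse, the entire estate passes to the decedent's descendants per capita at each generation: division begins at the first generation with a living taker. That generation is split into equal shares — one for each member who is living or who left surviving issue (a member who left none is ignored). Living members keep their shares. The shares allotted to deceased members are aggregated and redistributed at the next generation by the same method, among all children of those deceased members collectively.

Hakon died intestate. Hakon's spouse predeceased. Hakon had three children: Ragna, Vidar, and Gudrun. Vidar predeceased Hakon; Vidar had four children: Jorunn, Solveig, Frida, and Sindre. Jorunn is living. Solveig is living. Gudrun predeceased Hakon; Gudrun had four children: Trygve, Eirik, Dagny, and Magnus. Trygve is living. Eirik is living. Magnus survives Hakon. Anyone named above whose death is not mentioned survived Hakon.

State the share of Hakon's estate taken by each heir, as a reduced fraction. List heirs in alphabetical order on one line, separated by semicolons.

Dagny 1/12; Eirik 1/12; Frida 1/12; Jorunn 1/12; Magnus 1/12; Ragna 1/3; Sindre 1/12; Solveig 1/12; Trygve 1/12

There is no surviving spouse, so the entire estate passes to Hakon's descendants per capita at each generation.
At generation 1 (Ragna, Vidar, Gudrun) there are 3 shares of (1)/3 = 1/3 each.
Living: Ragna — each takes 1/3.
Deceased: Vidar and Gudrun. Their combined 2/3 is pooled and carried to generation 2.
At generation 2 (Jorunn, Solveig, Frida, Sindre, Trygve, Eirik, Dagny, Magnus) there are 8 shares of (2/3)/8 = 1/12 each.
Living: Jorunn, Solveig, Frida, Sindre, Trygve, Eirik, Dagny, and Magnus — each takes 1/12.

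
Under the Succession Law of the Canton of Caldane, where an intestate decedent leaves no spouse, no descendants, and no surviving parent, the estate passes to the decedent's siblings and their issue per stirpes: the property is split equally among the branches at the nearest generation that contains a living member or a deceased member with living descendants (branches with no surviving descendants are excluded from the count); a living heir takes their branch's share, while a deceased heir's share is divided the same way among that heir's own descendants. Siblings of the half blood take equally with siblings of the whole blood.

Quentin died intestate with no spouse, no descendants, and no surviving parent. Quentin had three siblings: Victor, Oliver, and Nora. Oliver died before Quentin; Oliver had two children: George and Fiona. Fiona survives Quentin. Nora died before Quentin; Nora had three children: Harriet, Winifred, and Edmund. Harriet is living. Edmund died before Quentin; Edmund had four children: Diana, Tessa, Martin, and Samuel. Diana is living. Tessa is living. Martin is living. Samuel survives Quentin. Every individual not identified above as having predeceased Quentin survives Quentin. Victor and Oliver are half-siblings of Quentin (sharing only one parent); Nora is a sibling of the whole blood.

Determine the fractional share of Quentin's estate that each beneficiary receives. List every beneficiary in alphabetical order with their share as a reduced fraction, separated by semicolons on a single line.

Diana 1/36; Fiona 1/6; George 1/6; Harriet 1/9; Martin 1/36; Samuel 1/36; Tessa 1/36; Victor 1/3; Winifred 1/9

No spouse, descendants, or parent survives, so the estate passes to Quentin's siblings per stirpes.
Half-blood and whole-blood siblings take equally under the stated rule.
The estate is divided into 3 equal shares of 1/3 among Victor, Oliver, Nora.
Victor is living and takes 1/3.
Oliver predeceased; the 1/3 allotted to Oliver's branch passes to Oliver's issue by representation.
The 1/3 is divided into 2 equal shares of 1/6 among George, Fiona.
George is living and takes 1/6.
Fiona is living and takes 1/6.
Nora predeceased; the 1/3 allotted to Nora's branch passes to Nora's issue by representation.
The 1/3 is divided into 3 equal shares of 1/9 among Harriet, Winifred, Edmund.
Harriet is living and takes 1/9.
Winifred is living and takes 1/9.
Edmund predeceased; the 1/9 allotted to Edmund's branch passes to Edmund's issue by representation.
The 1/9 is divided into 4 equal shares of 1/36 among Diana, Tessa, Martin, Samuel.
Diana is living and takes 1/36.
Tessa is living and takes 1/36.
Martin is living and takes 1/36.
Samuel is living and takes 1/36.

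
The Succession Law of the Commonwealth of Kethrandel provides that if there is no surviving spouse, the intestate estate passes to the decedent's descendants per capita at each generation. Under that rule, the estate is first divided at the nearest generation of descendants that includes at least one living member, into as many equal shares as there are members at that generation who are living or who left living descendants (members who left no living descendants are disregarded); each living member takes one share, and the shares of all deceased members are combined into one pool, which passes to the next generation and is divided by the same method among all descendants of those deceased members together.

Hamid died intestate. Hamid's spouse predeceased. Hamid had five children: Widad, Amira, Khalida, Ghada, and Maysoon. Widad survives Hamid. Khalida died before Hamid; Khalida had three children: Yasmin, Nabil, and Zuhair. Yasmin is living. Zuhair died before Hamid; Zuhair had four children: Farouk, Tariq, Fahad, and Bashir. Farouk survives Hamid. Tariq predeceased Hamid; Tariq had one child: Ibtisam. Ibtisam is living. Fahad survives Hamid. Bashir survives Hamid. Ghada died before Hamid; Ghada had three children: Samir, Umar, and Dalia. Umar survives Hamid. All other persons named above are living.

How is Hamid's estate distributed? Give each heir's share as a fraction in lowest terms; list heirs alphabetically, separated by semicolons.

There is no surviving spouse, so the entire estate passes to Hamid's descendants per capita at each generation.
At generation 1 (Widad, Amira, Khalida, Ghada, Maysoon) there are 5 shares of (1)/5 = 1/5 each.
Living: Widad, Amira, and Maysoon — each takes 1/5.
Deceased: Khalida and Ghada. Their combined 2/5 is pooled and carried to generation 2.
At generation 2 (Yasmin, Nabil, Zuhair, Samir, Umar, Dalia) there are 6 shares of (2/5)/6 = 1/15 each.
Living: Yasmin, Nabil, Samir, Umar, and Dalia — each takes 1/15.
Deceased: Zuhair. That 1/15 share is carried to generation 3.
At generation 3 (Farouk, Tariq, Fahad, Bashir) there are 4 shares of (1/15)/4 = 1/60 each.
Living: Farouk, Fahad, and Bashir — each takes 1/60.
Deceased: Tariq. That 1/60 share is carried to generation 4.
At generation 4 (Ibtisam) there are 1 shares of (1/60)/1 = 1/60 each.
Living: Ibtisam — each takes 1/60.

Amira 1/5; Bashir 1/60; Dalia 1/15; Fahad 1/60; Farouk 1/60; Ibtisam 1/60; Maysoon 1/5; Nabil 1/15; Samir 1/15; Umar 1/15; Widad 1/5; Yasmin 1/15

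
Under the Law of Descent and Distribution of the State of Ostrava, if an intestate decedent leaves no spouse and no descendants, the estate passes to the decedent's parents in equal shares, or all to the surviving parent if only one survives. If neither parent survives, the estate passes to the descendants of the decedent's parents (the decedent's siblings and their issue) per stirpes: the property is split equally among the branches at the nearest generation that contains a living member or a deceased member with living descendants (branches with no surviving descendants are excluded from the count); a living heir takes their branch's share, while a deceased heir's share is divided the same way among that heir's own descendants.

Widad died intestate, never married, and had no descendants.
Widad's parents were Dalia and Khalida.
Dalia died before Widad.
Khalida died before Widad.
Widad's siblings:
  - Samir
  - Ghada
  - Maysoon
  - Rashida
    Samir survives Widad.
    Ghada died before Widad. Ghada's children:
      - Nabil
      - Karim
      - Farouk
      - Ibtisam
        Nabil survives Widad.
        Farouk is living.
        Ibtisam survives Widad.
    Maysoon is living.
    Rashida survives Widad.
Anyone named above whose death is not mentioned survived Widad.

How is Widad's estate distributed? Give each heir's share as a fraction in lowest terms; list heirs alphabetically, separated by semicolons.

Neither parent survives and there are no descendants, so the estate passes to Widad's siblings and their issue per stirpes.
The estate is divided into 4 equal shares of 1/4 among Samir, Ghada, Maysoon, Rashida.
Samir is living and takes 1/4.
Ghada predeceased; the 1/4 allotted to Ghada's branch passes to Ghada's issue by representation.
The 1/4 is divided into 4 equal shares of 1/16 among Nabil, Karim, Farouk, Ibtisam.
Nabil is living and takes 1/16.
Karim is living and takes 1/16.
Farouk is living and takes 1/16.
Ibtisam is living and takes 1/16.
Maysoon is living and takes 1/4.
Rashida is living and takes 1/4.

Farouk 1/16; Ibtisam 1/16; Karim 1/16; Maysoon 1/4; Nabil 1/16; Rashida 1/4; Samir 1/4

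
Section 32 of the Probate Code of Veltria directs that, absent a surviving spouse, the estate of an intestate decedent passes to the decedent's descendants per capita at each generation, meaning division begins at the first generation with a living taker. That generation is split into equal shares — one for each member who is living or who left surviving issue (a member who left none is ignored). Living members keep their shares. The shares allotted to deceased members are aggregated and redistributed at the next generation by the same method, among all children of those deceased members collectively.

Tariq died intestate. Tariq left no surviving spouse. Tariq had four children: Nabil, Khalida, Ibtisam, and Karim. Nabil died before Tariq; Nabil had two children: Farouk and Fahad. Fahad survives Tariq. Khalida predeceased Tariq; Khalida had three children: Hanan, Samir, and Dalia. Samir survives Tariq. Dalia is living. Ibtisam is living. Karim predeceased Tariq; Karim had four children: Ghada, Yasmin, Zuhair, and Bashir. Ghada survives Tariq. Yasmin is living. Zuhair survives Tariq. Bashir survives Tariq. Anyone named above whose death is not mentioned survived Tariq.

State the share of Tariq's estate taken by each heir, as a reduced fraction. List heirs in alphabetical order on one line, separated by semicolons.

Bashir 1/12; Dalia 1/12; Fahad 1/12; Farouk 1/12; Ghada 1/12; Hanan 1/12; Ibtisam 1/4; Samir 1/12; Yasmin 1/12; Zuhair 1/12

There is no surviving spouse, so the entire estate passes to Tariq's descendants per capita at each generation.
At generation 1 (Nabil, Khalida, Ibtisam, Karim) there are 4 shares of (1)/4 = 1/4 each.
Living: Ibtisam — each takes 1/4.
Deceased: Nabil, Khalida, and Karim. Their combined 3/4 is pooled and carried to generation 2.
At generation 2 (Farouk, Fahad, Hanan, Samir, Dalia, Ghada, Yasmin, Zuhair, Bashir) there are 9 shares of (3/4)/9 = 1/12 each.
Living: Farouk, Fahad, Hanan, Samir, Dalia, Ghada, Yasmin, Zuhair, and Bashir — each takes 1/12.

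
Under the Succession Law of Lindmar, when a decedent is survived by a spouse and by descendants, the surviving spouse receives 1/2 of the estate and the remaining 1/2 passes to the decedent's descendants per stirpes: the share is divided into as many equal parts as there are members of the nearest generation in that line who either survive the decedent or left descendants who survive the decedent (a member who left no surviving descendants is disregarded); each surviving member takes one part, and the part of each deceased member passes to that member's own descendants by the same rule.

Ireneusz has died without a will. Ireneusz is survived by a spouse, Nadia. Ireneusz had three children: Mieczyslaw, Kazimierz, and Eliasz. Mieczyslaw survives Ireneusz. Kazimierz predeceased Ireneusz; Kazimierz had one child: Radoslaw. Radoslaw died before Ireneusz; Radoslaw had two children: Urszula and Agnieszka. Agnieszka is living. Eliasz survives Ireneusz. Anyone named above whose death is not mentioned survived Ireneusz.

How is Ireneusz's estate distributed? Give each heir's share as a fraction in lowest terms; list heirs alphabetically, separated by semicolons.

Nadia, as surviving spouse, takes 1/2.
The remaining 1/2 passes to Ireneusz's descendants per stirpes.
The 1/2 is divided into 3 equal shares of 1/6 among Mieczyslaw, Kazimierz, Eliasz.
Mieczyslaw is living and takes 1/6.
Kazimierz predeceased; the 1/6 allotted to Kazimierz's branch passes to Kazimierz's issue by representation.
Radoslaw's line is the sole branch at this level, so the full 1/6 passes to Radoslaw's issue by representation.
The 1/6 is divided into 2 equal shares of 1/12 among Urszula, Agnieszka.
Urszula is living and takes 1/12.
Agnieszka is living and takes 1/12.
Eliasz is living and takes 1/6.

Agnieszka 1/12; Eliasz 1/6; Mieczyslaw 1/6; Nadia 1/2; Urszula 1/12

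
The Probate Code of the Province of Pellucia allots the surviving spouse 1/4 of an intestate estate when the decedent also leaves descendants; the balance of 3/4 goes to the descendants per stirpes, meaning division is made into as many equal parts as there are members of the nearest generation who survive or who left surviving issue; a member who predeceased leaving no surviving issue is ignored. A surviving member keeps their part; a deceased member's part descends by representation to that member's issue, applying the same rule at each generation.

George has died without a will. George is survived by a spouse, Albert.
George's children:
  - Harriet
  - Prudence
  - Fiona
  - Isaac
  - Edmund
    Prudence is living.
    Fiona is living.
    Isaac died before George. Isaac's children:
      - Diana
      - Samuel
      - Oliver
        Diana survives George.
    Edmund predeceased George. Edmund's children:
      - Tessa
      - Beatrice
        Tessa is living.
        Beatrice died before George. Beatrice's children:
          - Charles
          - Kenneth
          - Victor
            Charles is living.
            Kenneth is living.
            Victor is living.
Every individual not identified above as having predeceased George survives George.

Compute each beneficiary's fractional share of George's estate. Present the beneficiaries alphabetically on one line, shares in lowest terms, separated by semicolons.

Albert, as surviving spouse, takes 1/4.
The remaining 3/4 passes to George's descendants per stirpes.
The 3/4 is divided into 5 equal shares of 3/20 among Harriet, Prudence, Fiona, Isaac, Edmund.
Harriet is living and takes 3/20.
Prudence is living and takes 3/20.
Fiona is living and takes 3/20.
Isaac predeceased; the 3/20 allotted to Isaac's branch passes to Isaac's issue by representation.
The 3/20 is divided into 3 equal shares of 1/20 among Diana, Samuel, Oliver.
Diana is living and takes 1/20.
Samuel is living and takes 1/20.
Oliver is living and takes 1/20.
Edmund predeceased; the 3/20 allotted to Edmund's branch passes to Edmund's issue by representation.
The 3/20 is divided into 2 equal shares of 3/40 among Tessa, Beatrice.
Tessa is living and takes 3/40.
Beatrice predeceased; the 3/40 allotted to Beatrice's branch passes to Beatrice's issue by representation.
The 3/40 is divided into 3 equal shares of 1/40 among Charles, Kenneth, Victor.
Charles is living and takes 1/40.
Kenneth is living and takes 1/40.
Victor is living and takes 1/40.

Albert 1/4; Charles 1/40; Diana 1/20; Fiona 3/20; Harriet 3/20; Kenneth 1/40; Oliver 1/20; Prudence 3/20; Samuel 1/20; Tessa 3/40; Victor 1/40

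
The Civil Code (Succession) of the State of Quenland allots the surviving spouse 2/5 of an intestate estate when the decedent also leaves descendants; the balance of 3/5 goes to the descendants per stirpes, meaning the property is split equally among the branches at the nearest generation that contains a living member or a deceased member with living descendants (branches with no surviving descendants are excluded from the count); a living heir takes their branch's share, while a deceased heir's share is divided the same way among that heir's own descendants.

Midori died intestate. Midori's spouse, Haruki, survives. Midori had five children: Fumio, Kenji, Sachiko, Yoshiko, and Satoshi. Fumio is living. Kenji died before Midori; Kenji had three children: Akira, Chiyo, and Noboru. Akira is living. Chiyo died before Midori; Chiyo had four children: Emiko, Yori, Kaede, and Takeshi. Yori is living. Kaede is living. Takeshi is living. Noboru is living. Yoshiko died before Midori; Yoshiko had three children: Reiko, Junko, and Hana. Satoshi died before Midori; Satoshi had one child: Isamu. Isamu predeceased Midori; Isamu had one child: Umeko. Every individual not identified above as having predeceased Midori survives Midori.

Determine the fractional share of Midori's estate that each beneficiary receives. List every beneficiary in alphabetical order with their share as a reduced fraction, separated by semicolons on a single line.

Akira 1/25; Emiko 1/100; Fumio 3/25; Hana 1/25; Haruki 2/5; Junko 1/25; Kaede 1/100; Noboru 1/25; Reiko 1/25; Sachiko 3/25; Takeshi 1/100; Umeko 3/25; Yori 1/100

Haruki, as surviving spouse, takes 2/5.
The remaining 3/5 passes to Midori's descendants per stirpes.
The 3/5 is divided into 5 equal shares of 3/25 among Fumio, Kenji, Sachiko, Yoshiko, Satoshi.
Fumio is living and takes 3/25.
Kenji predeceased; the 3/25 allotted to Kenji's branch passes to Kenji's issue by representation.
The 3/25 is divided into 3 equal shares of 1/25 among Akira, Chiyo, Noboru.
Akira is living and takes 1/25.
Chiyo predeceased; the 1/25 allotted to Chiyo's branch passes to Chiyo's issue by representation.
The 1/25 is divided into 4 equal shares of 1/100 among Emiko, Yori, Kaede, Takeshi.
Emiko is living and takes 1/100.
Yori is living and takes 1/100.
Kaede is living and takes 1/100.
Takeshi is living and takes 1/100.
Noboru is living and takes 1/25.
Sachiko is living and takes 3/25.
Yoshiko predeceased; the 3/25 allotted to Yoshiko's branch passes to Yoshiko's issue by representation.
The 3/25 is divided into 3 equal shares of 1/25 among Reiko, Junko, Hana.
Reiko is living and takes 1/25.
Junko is living and takes 1/25.
Hana is living and takes 1/25.
Satoshi predeceased; the 3/25 allotted to Satoshi's branch passes to Satoshi's issue by representation.
Isamu's line is the sole branch at this level, so the full 3/25 passes to Isamu's issue by representation.
Umeko is the sole taker at this level and receives the full 3/25.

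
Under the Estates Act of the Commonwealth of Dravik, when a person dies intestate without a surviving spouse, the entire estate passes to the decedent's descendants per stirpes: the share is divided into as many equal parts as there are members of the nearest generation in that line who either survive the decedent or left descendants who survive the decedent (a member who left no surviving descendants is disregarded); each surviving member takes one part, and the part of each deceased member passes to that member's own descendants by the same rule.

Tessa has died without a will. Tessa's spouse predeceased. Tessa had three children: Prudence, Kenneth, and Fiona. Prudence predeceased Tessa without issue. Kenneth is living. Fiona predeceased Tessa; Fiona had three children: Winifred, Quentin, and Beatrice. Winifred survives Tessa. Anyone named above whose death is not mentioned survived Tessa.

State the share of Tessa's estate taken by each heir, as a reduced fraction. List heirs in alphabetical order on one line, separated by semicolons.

Beatrice 1/6; Kenneth 1/2; Quentin 1/6; Winifred 1/6

There is no surviving spouse, so the entire estate passes to Tessa's descendants per stirpes.
Prudence left no surviving issue, so that branch lapses and is disregarded.
The estate is divided into 2 equal shares of 1/2 among Kenneth, Fiona.
Kenneth is living and takes 1/2.
Fiona predeceased; the 1/2 allotted to Fiona's branch passes to Fiona's issue by representation.
The 1/2 is divided into 3 equal shares of 1/6 among Winifred, Quentin, Beatrice.
Winifred is living and takes 1/6.
Quentin is living and takes 1/6.
Beatrice is living and takes 1/6.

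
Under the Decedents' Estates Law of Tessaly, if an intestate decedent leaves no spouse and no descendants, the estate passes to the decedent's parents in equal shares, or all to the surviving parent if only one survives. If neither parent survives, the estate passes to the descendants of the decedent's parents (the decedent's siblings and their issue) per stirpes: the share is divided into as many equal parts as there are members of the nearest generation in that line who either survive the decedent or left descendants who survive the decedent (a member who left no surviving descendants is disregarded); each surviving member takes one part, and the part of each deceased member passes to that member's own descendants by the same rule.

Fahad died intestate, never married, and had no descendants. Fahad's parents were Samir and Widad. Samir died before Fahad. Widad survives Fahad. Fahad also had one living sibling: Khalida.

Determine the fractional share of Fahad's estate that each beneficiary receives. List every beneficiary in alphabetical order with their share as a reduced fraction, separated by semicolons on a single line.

Widad 1

Only one parent, Widad, survives, so Widad takes the entire estate. The siblings take nothing because a surviving parent has priority.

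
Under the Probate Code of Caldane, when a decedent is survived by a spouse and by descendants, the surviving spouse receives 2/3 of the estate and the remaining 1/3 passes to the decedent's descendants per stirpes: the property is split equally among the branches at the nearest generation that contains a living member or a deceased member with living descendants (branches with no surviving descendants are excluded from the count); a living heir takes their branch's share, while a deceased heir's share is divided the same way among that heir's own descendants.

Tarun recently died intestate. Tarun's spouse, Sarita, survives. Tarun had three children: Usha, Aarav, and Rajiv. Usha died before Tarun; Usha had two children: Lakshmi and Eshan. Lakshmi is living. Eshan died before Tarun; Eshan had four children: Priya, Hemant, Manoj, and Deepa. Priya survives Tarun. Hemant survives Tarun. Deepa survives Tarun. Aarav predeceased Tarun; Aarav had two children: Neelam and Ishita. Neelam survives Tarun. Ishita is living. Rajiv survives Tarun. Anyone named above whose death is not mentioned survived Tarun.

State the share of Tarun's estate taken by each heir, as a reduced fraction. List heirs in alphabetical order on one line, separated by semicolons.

Sarita, as surviving spouse, takes 2/3.
The remaining 1/3 passes to Tarun's descendants per stirpes.
The 1/3 is divided into 3 equal shares of 1/9 among Usha, Aarav, Rajiv.
Usha predeceased; the 1/9 allotted to Usha's branch passes to Usha's issue by representation.
The 1/9 is divided into 2 equal shares of 1/18 among Lakshmi, Eshan.
Lakshmi is living and takes 1/18.
Eshan predeceased; the 1/18 allotted to Eshan's branch passes to Eshan's issue by representation.
The 1/18 is divided into 4 equal shares of 1/72 among Priya, Hemant, Manoj, Deepa.
Priya is living and takes 1/72.
Hemant is living and takes 1/72.
Manoj is living and takes 1/72.
Deepa is living and takes 1/72.
Aarav predeceased; the 1/9 allotted to Aarav's branch passes to Aarav's issue by representation.
The 1/9 is divided into 2 equal shares of 1/18 among Neelam, Ishita.
Neelam is living and takes 1/18.
Ishita is living and takes 1/18.
Rajiv is living and takes 1/9.

Deepa 1/72; Hemant 1/72; Ishita 1/18; Lakshmi 1/18; Manoj 1/72; Neelam 1/18; Priya 1/72; Rajiv 1/9; Sarita 2/3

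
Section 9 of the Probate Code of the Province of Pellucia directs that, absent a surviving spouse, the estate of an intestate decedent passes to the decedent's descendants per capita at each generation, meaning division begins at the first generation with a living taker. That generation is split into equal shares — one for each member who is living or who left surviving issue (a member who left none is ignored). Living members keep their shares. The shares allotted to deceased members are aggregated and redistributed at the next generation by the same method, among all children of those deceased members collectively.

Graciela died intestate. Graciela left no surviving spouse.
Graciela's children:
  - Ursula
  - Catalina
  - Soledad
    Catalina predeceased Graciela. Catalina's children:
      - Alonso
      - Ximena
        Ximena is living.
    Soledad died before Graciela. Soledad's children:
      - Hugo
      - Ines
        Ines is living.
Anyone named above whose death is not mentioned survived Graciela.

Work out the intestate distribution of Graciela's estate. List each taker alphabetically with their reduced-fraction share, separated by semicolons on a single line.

Alonso 1/6; Hugo 1/6; Ines 1/6; Ursula 1/3; Ximena 1/6

There is no surviving spouse, so the entire estate passes to Graciela's descendants per capita at each generation.
At generation 1 (Ursula, Catalina, Soledad) there are 3 shares of (1)/3 = 1/3 each.
Living: Ursula — each takes 1/3.
Deceased: Catalina and Soledad. Their combined 2/3 is pooled and carried to generation 2.
At generation 2 (Alonso, Ximena, Hugo, Ines) there are 4 shares of (2/3)/4 = 1/6 each.
Living: Alonso, Ximena, Hugo, and Ines — each takes 1/6.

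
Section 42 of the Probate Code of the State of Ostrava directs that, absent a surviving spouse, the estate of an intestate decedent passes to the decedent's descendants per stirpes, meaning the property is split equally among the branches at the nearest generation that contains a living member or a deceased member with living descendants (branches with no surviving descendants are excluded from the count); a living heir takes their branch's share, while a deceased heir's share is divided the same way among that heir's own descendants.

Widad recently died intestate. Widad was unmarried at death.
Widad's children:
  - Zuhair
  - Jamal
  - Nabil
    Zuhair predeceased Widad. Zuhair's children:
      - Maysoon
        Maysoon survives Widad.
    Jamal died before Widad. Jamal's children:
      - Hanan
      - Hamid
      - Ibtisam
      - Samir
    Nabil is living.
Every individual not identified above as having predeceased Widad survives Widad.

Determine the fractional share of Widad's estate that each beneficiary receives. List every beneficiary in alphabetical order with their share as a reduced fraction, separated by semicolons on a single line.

There is no surviving spouse, so the entire estate passes to Widad's descendants per stirpes.
The estate is divided into 3 equal shares of 1/3 among Zuhair, Jamal, Nabil.
Zuhair predeceased; the 1/3 allotted to Zuhair's branch passes to Zuhair's issue by representation.
Maysoon is the sole taker at this level and receives the full 1/3.
Jamal predeceased; the 1/3 allotted to Jamal's branch passes to Jamal's issue by representation.
The 1/3 is divided into 4 equal shares of 1/12 among Hanan, Hamid, Ibtisam, Samir.
Hanan is living and takes 1/12.
Hamid is living and takes 1/12.
Ibtisam is living and takes 1/12.
Samir is living and takes 1/12.
Nabil is living and takes 1/3.

Hamid 1/12; Hanan 1/12; Ibtisam 1/12; Maysoon 1/3; Nabil 1/3; Samir 1/12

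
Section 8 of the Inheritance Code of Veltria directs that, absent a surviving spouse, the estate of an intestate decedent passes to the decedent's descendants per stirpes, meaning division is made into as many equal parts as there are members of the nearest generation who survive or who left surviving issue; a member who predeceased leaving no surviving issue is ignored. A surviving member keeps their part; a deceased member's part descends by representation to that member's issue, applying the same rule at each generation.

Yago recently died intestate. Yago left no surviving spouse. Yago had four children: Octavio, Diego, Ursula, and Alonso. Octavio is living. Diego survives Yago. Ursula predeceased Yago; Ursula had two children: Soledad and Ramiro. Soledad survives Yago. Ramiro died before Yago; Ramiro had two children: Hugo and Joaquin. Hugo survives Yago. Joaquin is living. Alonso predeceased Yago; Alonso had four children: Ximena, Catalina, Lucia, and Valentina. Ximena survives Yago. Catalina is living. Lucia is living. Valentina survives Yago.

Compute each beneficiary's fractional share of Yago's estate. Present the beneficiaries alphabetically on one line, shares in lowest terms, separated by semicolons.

Catalina 1/16; Diego 1/4; Hugo 1/16; Joaquin 1/16; Lucia 1/16; Octavio 1/4; Soledad 1/8; Valentina 1/16; Ximena 1/16

There is no surviving spouse, so the entire estate passes to Yago's descendants per stirpes.
The estate is divided into 4 equal shares of 1/4 among Octavio, Diego, Ursula, Alonso.
Octavio is living and takes 1/4.
Diego is living and takes 1/4.
Ursula predeceased; the 1/4 allotted to Ursula's branch passes to Ursula's issue by representation.
The 1/4 is divided into 2 equal shares of 1/8 among Soledad, Ramiro.
Soledad is living and takes 1/8.
Ramiro predeceased; the 1/8 allotted to Ramiro's branch passes to Ramiro's issue by representation.
The 1/8 is divided into 2 equal shares of 1/16 among Hugo, Joaquin.
Hugo is living and takes 1/16.
Joaquin is living and takes 1/16.
Alonso predeceased; the 1/4 allotted to Alonso's branch passes to Alonso's issue by representation.
The 1/4 is divided into 4 equal shares of 1/16 among Ximena, Catalina, Lucia, Valentina.
Ximena is living and takes 1/16.
Catalina is living and takes 1/16.
Lucia is living and takes 1/16.
Valentina is living and takes 1/16.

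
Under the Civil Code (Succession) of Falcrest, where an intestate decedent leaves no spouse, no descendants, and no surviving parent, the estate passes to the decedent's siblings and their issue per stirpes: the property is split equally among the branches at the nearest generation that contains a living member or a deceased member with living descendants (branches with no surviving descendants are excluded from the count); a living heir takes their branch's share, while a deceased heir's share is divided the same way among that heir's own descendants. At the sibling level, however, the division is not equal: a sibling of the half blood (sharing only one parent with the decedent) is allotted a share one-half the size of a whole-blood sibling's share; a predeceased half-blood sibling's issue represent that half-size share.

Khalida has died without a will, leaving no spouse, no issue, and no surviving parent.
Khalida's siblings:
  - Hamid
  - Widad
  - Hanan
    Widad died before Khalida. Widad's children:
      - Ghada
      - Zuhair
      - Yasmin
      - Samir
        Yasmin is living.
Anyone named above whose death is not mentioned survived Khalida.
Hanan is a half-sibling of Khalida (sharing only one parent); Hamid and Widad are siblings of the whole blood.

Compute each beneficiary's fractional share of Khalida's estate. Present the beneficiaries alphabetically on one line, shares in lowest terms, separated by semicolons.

Ghada 1/10; Hamid 2/5; Hanan 1/5; Samir 1/10; Yasmin 1/10; Zuhair 1/10

No spouse, descendants, or parent survives, so the estate passes to Khalida's siblings per stirpes.
Half-blood siblings count for one-half the weight of whole-blood siblings at the initial division.
Dividing 1 in proportion to weights (total weight 5/2): Hamid (weight 1) → 2/5; Widad (weight 1) → 2/5; Hanan (weight 1/2) → 1/5.
Hamid is living and takes 2/5.
Widad predeceased; the 2/5 allotted to Widad's branch passes to Widad's issue by representation.
The 2/5 is divided into 4 equal shares of 1/10 among Ghada, Zuhair, Yasmin, Samir.
Ghada is living and takes 1/10.
Zuhair is living and takes 1/10.
Yasmin is living and takes 1/10.
Samir is living and takes 1/10.
Hanan is living and takes 1/5.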